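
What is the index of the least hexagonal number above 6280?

Solve n(2n−1) > 6280 for integer n.
The largest n with value ≤ 6280 is 56 (since 6216 ≤ 6280 < 6441), so the first above is n = 57, value 6441.

57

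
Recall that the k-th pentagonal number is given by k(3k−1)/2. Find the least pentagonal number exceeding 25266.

Solve n(3n−1)/2 > 25266 for integer n.
The largest n with value ≤ 25266 is 129 (since 24897 ≤ 25266 < 25285), so the first above is n = 130, value 25285.

25285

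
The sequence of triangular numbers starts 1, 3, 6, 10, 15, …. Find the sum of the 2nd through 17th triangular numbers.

968

Σ i(i+1)/2 = (Σi² + Σi) / 2 over i = 2..17.
Σi = 153 − 1 = 152 and Σi² = 1785 − 1 = 1784.
(1·1784 + 1·152) / 2 = 1936/2 = 968.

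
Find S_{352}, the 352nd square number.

123904

The 352nd square number is n² with n = 352.
352² = 123904.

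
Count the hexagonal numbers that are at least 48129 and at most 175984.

The n-th hexagonal number is n(2n−1).
Smallest index with value ≥ 48129: n = 156 (giving 48516).
Largest index with value ≤ 175984: n = 296 (giving 174936).
Indices 156 through 296: 141 terms.

141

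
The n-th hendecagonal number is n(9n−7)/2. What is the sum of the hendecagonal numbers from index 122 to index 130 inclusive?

Σ i(9i−7)/2 = (9Σi² − 7Σi) / 2 over i = 122..130.
Σi = 8515 − 7381 = 1134 and Σi² = 740805 − 597861 = 142944.
(9·142944 − 7·1134) / 2 = 1278558/2 = 639279.

639279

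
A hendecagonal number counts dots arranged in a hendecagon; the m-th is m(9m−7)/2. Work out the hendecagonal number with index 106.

The 106th hendecagonal number is n(9n−7)/2 with n = 106.
106·(9·106 − 7)/2 = 106·947/2 = 50191.

50191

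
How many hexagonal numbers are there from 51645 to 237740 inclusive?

185

The n-th hexagonal number is n(2n−1).
Smallest index with value ≥ 51645: n = 161 (giving 51681).
Largest index with value ≤ 237740: n = 345 (giving 237705).
Indices 161 through 345: 185 terms.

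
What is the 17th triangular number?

153

The 17th triangular number is n(n+1)/2 with n = 17.
17·18/2 = 306/2 = 153.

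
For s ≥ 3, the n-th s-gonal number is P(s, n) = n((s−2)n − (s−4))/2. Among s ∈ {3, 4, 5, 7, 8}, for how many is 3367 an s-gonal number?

s = 3: P(3, 81) = 3321 and P(3, 82) = 3403; 3367 is not s-gonal.
s = 4: P(4, 58) = 3364 and P(4, 59) = 3481; 3367 is not s-gonal.
s = 5: P(5, 47) = 3290 and P(5, 48) = 3432; 3367 is not s-gonal.
s = 7: P(7, 37) = 3367. ✓
s = 8: P(8, 33) = 3201 and P(8, 34) = 3400; 3367 is not s-gonal.
Hits: s ∈ {7} → 1.

1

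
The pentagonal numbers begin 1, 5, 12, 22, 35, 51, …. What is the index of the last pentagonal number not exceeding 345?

Solve n(3n−1)/2 ≤ 345 for integer n.
n = 15 gives 330 ≤ 345, while n = 16 gives 376 > 345; so the answer is index 15.

15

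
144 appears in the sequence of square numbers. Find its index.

We need n² = 144, so n = √144 = 12.
Check: 12² = 144. ✓

12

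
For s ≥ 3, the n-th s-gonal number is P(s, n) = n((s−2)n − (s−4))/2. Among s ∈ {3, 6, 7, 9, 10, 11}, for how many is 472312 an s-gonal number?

s = 3: P(3, 971) = 471906 and P(3, 972) = 472878; 472312 is not s-gonal.
s = 6: P(6, 486) = 471906 and P(6, 487) = 473851; 472312 is not s-gonal.
s = 7: P(7, 434) = 470239 and P(7, 435) = 472410; 472312 is not s-gonal.
s = 9: P(9, 367) = 470494 and P(9, 368) = 473064; 472312 is not s-gonal.
s = 10: P(10, 344) = 472312. ✓
s = 11: P(11, 324) = 471258 and P(11, 325) = 474175; 472312 is not s-gonal.
Hits: s ∈ {10} → 1.

1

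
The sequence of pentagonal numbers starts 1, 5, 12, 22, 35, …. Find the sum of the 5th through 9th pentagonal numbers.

Σ i(3i−1)/2 = (3Σi² − Σi) / 2 over i = 5..9.
Σi = 45 − 10 = 35 and Σi² = 285 − 30 = 255.
(3·255 − 1·35) / 2 = 730/2 = 365.

365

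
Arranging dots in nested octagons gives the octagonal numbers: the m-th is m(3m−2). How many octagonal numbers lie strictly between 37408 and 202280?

147

The n-th octagonal number is n(3n−2).
Smallest index with value > 37408: n = 113 (giving 38081).
Largest index with value < 202280: n = 259 (giving 200725).
Indices 113 through 259: 147 terms.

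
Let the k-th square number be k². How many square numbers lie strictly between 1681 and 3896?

21

The n-th square number is n².
Smallest index with value > 1681: n = 42 (giving 1764).
Largest index with value < 3896: n = 62 (giving 3844).
Indices 42 through 62: 21 terms.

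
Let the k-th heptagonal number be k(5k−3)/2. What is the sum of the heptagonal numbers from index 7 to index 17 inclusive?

Σ i(5i−3)/2 = (5Σi² − 3Σi) / 2 over i = 7..17.
Σi = 153 − 21 = 132 and Σi² = 1785 − 91 = 1694.
(5·1694 − 3·132) / 2 = 8074/2 = 4037.

4037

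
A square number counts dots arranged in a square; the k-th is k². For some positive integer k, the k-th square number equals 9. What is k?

We need n² = 9, so n = √9 = 3.
Check: 3² = 9. ✓

3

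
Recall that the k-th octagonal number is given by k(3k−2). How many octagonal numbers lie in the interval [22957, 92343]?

The n-th octagonal number is n(3n−2).
Smallest index with value ≥ 22957: n = 88 (giving 23056).
Largest index with value ≤ 92343: n = 175 (giving 91525).
Indices 88 through 175: 88 terms.

88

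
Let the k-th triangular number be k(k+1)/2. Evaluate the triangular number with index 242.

The 242nd triangular number is n(n+1)/2 with n = 242.
242·243/2 = 58806/2 = 29403.

29403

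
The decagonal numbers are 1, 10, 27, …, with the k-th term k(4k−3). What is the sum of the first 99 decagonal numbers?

1298550

Σ i(4i−3) = 4Σi² − 3Σi over i = 1..99.
Σi = 4950 and Σi² = 328350.
4·328350 − 3·4950 = 1298550.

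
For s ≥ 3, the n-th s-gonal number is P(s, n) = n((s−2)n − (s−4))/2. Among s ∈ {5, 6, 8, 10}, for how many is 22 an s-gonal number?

1

s = 5: P(5, 4) = 22. ✓
s = 6: P(6, 3) = 15 and P(6, 4) = 28; 22 is not s-gonal.
s = 8: P(8, 3) = 21 and P(8, 4) = 40; 22 is not s-gonal.
s = 10: P(10, 2) = 10 and P(10, 3) = 27; 22 is not s-gonal.
Hits: s ∈ {5} → 1.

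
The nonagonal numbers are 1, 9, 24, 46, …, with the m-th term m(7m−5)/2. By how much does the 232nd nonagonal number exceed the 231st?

Consecutive nonagonal numbers differ by 7n − 6: here 7·232 − 6 = 1618.

1618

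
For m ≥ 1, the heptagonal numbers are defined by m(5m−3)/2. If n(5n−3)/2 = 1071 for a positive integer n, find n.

Set n(5n−3)/2 = 1071, giving 5n² − 3n − 2142 = 0.
So n = (3 + 207) / 10 = 210/10 = 21.

21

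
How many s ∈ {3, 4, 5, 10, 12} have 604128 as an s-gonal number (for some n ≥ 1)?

s = 3: P(3, 1098) = 603351 and P(3, 1099) = 604450; 604128 is not s-gonal.
s = 4: P(4, 777) = 603729 and P(4, 778) = 605284; 604128 is not s-gonal.
s = 5: P(5, 634) = 602617 and P(5, 635) = 604520; 604128 is not s-gonal.
s = 10: P(10, 389) = 604117 and P(10, 390) = 607230; 604128 is not s-gonal.
s = 12: P(12, 348) = 604128. ✓
Hits: s ∈ {12} → 1.

1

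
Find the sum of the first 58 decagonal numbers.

Σ i(4i−3) = 4Σi² − 3Σi over i = 1..58.
Σi = 1711 and Σi² = 66729.
4·66729 − 3·1711 = 261783.

261783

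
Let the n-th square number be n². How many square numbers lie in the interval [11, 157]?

9

The n-th square number is n².
Smallest index with value ≥ 11: n = 4 (giving 16).
Largest index with value ≤ 157: n = 12 (giving 144).
Indices 4 through 12: 9 terms.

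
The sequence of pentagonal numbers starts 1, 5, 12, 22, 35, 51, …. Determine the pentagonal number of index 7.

The 7th pentagonal number is n(3n−1)/2 with n = 7.
7·(3·7 − 1)/2 = 7·20/2 = 7·10 = 70.

70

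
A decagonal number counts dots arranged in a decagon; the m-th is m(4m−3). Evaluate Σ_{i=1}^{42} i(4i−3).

Σ i(4i−3) = 4Σi² − 3Σi over i = 1..42.
Σi = 903 and Σi² = 25585.
4·25585 − 3·903 = 99631.

99631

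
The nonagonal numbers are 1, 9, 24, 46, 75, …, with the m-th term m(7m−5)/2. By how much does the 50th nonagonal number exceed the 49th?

Consecutive nonagonal numbers differ by 7n − 6: here 7·50 − 6 = 344.

344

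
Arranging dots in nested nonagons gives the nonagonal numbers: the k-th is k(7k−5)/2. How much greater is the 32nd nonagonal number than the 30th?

32·(7·32 − 5)/2 = 3504 and 30·(7·30 − 5)/2 = 3075.
Difference: 3504 − 3075 = 429.

429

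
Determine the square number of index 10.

100

10² = 100.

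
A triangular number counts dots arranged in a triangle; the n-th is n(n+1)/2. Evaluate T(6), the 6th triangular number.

The 6th triangular number is n(n+1)/2 with n = 6.
6·7/2 = 42/2 = 21.

21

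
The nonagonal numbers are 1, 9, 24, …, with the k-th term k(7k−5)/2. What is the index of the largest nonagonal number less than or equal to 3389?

31

Solve n(7n−5)/2 ≤ 3389 for integer n.
n = 31 gives 3286 ≤ 3389, while n = 32 gives 3504 > 3389; so the answer is index 31.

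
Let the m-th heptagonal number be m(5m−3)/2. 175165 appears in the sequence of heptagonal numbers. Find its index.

265

Set n(5n−3)/2 = 175165, giving 5n² − 3n − 350330 = 0.
The discriminant is 9 + 40·175165 = 7006609, and √7006609 = 2647.
So n = (3 + 2647) / 10 = 2650/10 = 265.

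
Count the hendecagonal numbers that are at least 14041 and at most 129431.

The n-th hendecagonal number is n(9n−7)/2.
Smallest index with value ≥ 14041: n = 57 (giving 14421).
Largest index with value ≤ 129431: n = 169 (giving 127933).
Indices 57 through 169: 113 terms.

113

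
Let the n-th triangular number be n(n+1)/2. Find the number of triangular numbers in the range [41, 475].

The n-th triangular number is n(n+1)/2.
Smallest index with value ≥ 41: n = 9 (giving 45).
Largest index with value ≤ 475: n = 30 (giving 465).
Indices 9 through 30: 22 terms.

22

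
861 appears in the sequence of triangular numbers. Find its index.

41

Set n(n+1)/2 = 861, giving n² + n − 1722 = 0.
The discriminant is 1 + 8·861 = 6889, and √6889 = 83.
So n = (-1 + 83) / 2 = 82/2 = 41.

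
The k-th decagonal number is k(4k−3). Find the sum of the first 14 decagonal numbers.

Σ i(4i−3) = 4Σi² − 3Σi over i = 1..14.
Σi = 105 and Σi² = 1015.
4·1015 − 3·105 = 3745.

3745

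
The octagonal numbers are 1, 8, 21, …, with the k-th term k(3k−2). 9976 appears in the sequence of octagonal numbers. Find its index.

Set n(3n−2) = 9976, giving 3n² − 2n − 9976 = 0.
The discriminant is 4 + 12·9976 = 119716, and √119716 = 346.
So n = (2 + 346) / 6 = 348/6 = 58.

58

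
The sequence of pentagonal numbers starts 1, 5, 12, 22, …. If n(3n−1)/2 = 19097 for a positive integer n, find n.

Set n(3n−1)/2 = 19097, giving 3n² − n − 38194 = 0.
So n = (1 + 677) / 6 = 678/6 = 113.
Check: 113·(3·113 − 1)/2 = 19097. ✓

113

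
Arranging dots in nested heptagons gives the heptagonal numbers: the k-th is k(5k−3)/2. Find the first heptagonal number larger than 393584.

Solve n(5n−3)/2 > 393584 for integer n.
The largest n with value ≤ 393584 is 397 (since 393427 ≤ 393584 < 395413), so the first above is n = 398, value 395413.

395413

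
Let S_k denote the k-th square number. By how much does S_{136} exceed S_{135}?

n² − (n−1)² = 2n − 1, so 136² − 135² = 2·136 − 1 = 271.

271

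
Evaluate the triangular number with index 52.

1378

The 52nd triangular number is n(n+1)/2 with n = 52.
52·53/2 = 2756/2 = 1378.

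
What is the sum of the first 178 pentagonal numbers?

Σ i(3i−1)/2 = (3Σi² − Σi) / 2 over i = 1..178.
Σi = 15931 and Σi² = 1895789.
(3·1895789 − 1·15931) / 2 = 5671436/2 = 2835718.

2835718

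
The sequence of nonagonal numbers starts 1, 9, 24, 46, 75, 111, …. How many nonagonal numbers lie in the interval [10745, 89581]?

105

The n-th nonagonal number is n(7n−5)/2.
Smallest index with value ≥ 10745: n = 56 (giving 10836).
Largest index with value ≤ 89581: n = 160 (giving 89200).
Indices 56 through 160: 105 terms.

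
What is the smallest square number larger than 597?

Solve n² > 597 for integer n.
The largest n with value ≤ 597 is 24 (since 576 ≤ 597 < 625), so the first above is n = 25, value 625.

625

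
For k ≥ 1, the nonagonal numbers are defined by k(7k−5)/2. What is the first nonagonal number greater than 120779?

121924

Solve n(7n−5)/2 > 120779 for integer n.
The largest n with value ≤ 120779 is 186 (since 120621 ≤ 120779 < 121924), so the first above is n = 187, value 121924.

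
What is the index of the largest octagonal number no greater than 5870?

Solve n(3n−2) ≤ 5870 for integer n.
n = 44 gives 5720 ≤ 5870, while n = 45 gives 5985 > 5870; so the answer is index 44.

44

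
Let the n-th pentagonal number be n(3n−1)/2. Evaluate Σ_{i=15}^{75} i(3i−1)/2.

212280

Σ i(3i−1)/2 = (3Σi² − Σi) / 2 over i = 15..75.
Σi = 2850 − 105 = 2745 and Σi² = 143450 − 1015 = 142435.
(3·142435 − 1·2745) / 2 = 424560/2 = 212280.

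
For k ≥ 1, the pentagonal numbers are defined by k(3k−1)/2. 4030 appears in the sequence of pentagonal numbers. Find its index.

52

Set n(3n−1)/2 = 4030, giving 3n² − n − 8060 = 0.
The discriminant is 1 + 24·4030 = 96721, and √96721 = 311.
So n = (1 + 311) / 6 = 312/6 = 52.
Check: 52·(3·52 − 1)/2 = 4030. ✓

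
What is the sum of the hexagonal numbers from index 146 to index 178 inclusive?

1732742

Σ i(2i−1) = 2Σi² − Σi over i = 146..178.
Σi = 15931 − 10585 = 5346 and Σi² = 1895789 − 1026745 = 869044.
2·869044 − 1·5346 = 1732742.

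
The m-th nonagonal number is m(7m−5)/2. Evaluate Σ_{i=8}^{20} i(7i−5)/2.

9100

Σ i(7i−5)/2 = (7Σi² − 5Σi) / 2 over i = 8..20.
Σi = 210 − 28 = 182 and Σi² = 2870 − 140 = 2730.
(7·2730 − 5·182) / 2 = 18200/2 = 9100.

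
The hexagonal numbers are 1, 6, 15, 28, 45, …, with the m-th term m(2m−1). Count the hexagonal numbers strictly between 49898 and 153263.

119

The n-th hexagonal number is n(2n−1).
Smallest index with value > 49898: n = 159 (giving 50403).
Largest index with value < 153263: n = 277 (giving 153181).
Indices 159 through 277: 119 terms.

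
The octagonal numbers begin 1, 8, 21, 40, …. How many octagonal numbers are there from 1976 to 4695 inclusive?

The n-th octagonal number is n(3n−2).
Smallest index with value ≥ 1976: n = 26 (giving 1976).
Largest index with value ≤ 4695: n = 39 (giving 4485).
Indices 26 through 39: 14 terms.

14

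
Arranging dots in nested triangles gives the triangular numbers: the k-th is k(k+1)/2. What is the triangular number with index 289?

The 289th triangular number is n(n+1)/2 with n = 289.
289·290/2 = 83810/2 = 41905.

41905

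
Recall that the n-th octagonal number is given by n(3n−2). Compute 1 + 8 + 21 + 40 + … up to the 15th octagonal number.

3480

Σ i(3i−2) = 3Σi² − 2Σi over i = 1..15.
Σi = 120 and Σi² = 1240.
3·1240 − 2·120 = 3480.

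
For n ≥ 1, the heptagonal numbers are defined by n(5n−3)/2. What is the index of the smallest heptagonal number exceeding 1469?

25

Solve n(5n−3)/2 > 1469 for integer n.
The largest n with value ≤ 1469 is 24 (since 1404 ≤ 1469 < 1525), so the first above is n = 25, value 1525.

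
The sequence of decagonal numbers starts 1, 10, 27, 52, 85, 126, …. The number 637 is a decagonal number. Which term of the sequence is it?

13

Set n(4n−3) = 637, giving 4n² − 3n − 637 = 0.
The discriminant is 9 + 16·637 = 10201, and √10201 = 101.
So n = (3 + 101) / 8 = 104/8 = 13.
Check: 13·(4·13 − 3) = 637. ✓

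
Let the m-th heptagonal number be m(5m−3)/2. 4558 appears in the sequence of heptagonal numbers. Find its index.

Set n(5n−3)/2 = 4558, giving 5n² − 3n − 9116 = 0.
The discriminant is 9 + 40·4558 = 182329, and √182329 = 427.
So n = (3 + 427) / 10 = 430/10 = 43.

43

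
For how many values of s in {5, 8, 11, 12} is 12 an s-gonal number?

s = 5: P(5, 3) = 12. ✓
s = 8: P(8, 2) = 8 and P(8, 3) = 21; 12 is not s-gonal.
s = 11: P(11, 2) = 11 and P(11, 3) = 30; 12 is not s-gonal.
s = 12: P(12, 2) = 12. ✓
Hits: s ∈ {5, 12} → 2.

2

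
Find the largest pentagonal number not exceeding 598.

590

Solve n(3n−1)/2 ≤ 598 for integer n.
n = 20 gives 590 ≤ 598, while n = 21 gives 651 > 598; so the answer is 590.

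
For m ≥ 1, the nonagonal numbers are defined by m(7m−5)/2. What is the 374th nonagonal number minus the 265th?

374·(7·374 − 5)/2 = 488631 and 265·(7·265 − 5)/2 = 245125.
Difference: 488631 − 245125 = 243506.

243506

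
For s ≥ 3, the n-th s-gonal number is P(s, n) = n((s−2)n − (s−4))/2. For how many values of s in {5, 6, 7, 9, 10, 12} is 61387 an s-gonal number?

s = 5: P(5, 202) = 61105 and P(5, 203) = 61712; 61387 is not s-gonal.
s = 6: P(6, 175) = 61075 and P(6, 176) = 61776; 61387 is not s-gonal.
s = 7: P(7, 157) = 61387. ✓
s = 9: P(9, 132) = 60654 and P(9, 133) = 61579; 61387 is not s-gonal.
s = 10: P(10, 124) = 61132 and P(10, 125) = 62125; 61387 is not s-gonal.
s = 12: P(12, 111) = 61161 and P(12, 112) = 62272; 61387 is not s-gonal.
Hits: s ∈ {7} → 1.

1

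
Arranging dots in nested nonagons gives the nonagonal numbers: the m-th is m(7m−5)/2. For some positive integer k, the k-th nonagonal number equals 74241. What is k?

Set n(7n−5)/2 = 74241, giving 7n² − 5n − 148482 = 0.
The discriminant is 25 + 56·74241 = 4157521, and √4157521 = 2039.
So n = (5 + 2039) / 14 = 2044/14 = 146.

146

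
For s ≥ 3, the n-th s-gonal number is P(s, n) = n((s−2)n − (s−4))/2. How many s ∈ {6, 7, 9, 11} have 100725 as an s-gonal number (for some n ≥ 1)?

2

s = 6: P(6, 224) = 100128 and P(6, 225) = 101025; 100725 is not s-gonal.
s = 7: P(7, 201) = 100701 and P(7, 202) = 101707; 100725 is not s-gonal.
s = 9: P(9, 170) = 100725. ✓
s = 11: P(11, 150) = 100725. ✓
Hits: s ∈ {9, 11} → 2.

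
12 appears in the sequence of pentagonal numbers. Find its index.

Set n(3n−1)/2 = 12, giving 3n² − n − 24 = 0.
The discriminant is 1 + 24·12 = 289, and √289 = 17.
So n = (1 + 17) / 6 = 18/6 = 3.
Check: 3·(3·3 − 1)/2 = 12. ✓

3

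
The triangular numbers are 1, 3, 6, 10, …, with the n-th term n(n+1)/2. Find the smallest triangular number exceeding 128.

Solve n(n+1)/2 > 128 for integer n.
The largest n with value ≤ 128 is 15 (since 120 ≤ 128 < 136), so the first above is n = 16, value 136.

136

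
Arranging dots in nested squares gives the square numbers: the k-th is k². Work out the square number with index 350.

The 350th square number is n² with n = 350.
350² = 122500.

122500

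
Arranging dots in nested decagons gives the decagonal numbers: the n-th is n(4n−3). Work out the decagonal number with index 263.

275887

The 263rd decagonal number is n(4n−3) with n = 263.
263·(4·263 − 3) = 263·1049 = 275887.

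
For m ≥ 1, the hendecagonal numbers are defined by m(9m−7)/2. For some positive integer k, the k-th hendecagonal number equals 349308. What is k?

Set n(9n−7)/2 = 349308, giving 9n² − 7n − 698616 = 0.
So n = (7 + 5015) / 18 = 5022/18 = 279.

279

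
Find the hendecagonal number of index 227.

231086

The 227th hendecagonal number is n(9n−7)/2 with n = 227.
227·(9·227 − 7)/2 = 227·2036/2 = 227·1018 = 231086.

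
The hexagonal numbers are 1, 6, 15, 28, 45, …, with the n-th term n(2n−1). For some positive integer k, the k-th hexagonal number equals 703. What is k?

Set n(2n−1) = 703, giving 2n² − n − 703 = 0.
The discriminant is 1 + 8·703 = 5625, and √5625 = 75.
So n = (1 + 75) / 4 = 76/4 = 19.

19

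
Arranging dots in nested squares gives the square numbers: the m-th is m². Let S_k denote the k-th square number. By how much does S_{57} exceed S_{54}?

57² = 3249 and 54² = 2916.
Difference: 3249 − 2916 = 333.

333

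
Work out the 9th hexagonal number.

9·(2·9 − 1) = 9·17 = 153.

153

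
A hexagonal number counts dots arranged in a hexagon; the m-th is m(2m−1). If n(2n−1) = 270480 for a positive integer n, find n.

368

Set n(2n−1) = 270480, giving 2n² − n − 270480 = 0.
So n = (1 + 1471) / 4 = 1472/4 = 368.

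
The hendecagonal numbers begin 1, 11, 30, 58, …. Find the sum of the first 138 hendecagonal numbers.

3951492

Σ i(9i−7)/2 = (9Σi² − 7Σi) / 2 over i = 1..138.
Σi = 9591 and Σi² = 885569.
(9·885569 − 7·9591) / 2 = 7902984/2 = 3951492.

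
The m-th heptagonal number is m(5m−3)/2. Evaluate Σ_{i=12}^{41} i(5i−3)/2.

Σ i(5i−3)/2 = (5Σi² − 3Σi) / 2 over i = 12..41.
Σi = 861 − 66 = 795 and Σi² = 23821 − 506 = 23315.
(5·23315 − 3·795) / 2 = 114190/2 = 57095.

57095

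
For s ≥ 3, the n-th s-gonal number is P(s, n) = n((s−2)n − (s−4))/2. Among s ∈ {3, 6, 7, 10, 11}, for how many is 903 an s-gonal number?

s = 3: P(3, 42) = 903. ✓
s = 6: P(6, 21) = 861 and P(6, 22) = 946; 903 is not s-gonal.
s = 7: P(7, 19) = 874 and P(7, 20) = 970; 903 is not s-gonal.
s = 10: P(10, 15) = 855 and P(10, 16) = 976; 903 is not s-gonal.
s = 11: P(11, 14) = 833 and P(11, 15) = 960; 903 is not s-gonal.
Hits: s ∈ {3} → 1.

1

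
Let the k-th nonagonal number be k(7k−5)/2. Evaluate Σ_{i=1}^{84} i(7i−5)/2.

Σ i(7i−5)/2 = (7Σi² − 5Σi) / 2 over i = 1..84.
Σi = 3570 and Σi² = 201110.
(7·201110 − 5·3570) / 2 = 1389920/2 = 694960.

694960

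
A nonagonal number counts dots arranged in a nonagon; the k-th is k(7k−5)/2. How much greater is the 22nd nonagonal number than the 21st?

Consecutive nonagonal numbers differ by 7n − 6: here 7·22 − 6 = 148.

148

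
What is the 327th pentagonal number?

The 327th pentagonal number is n(3n−1)/2 with n = 327.
327·(3·327 − 1)/2 = 327·980/2 = 327·490 = 160230.

160230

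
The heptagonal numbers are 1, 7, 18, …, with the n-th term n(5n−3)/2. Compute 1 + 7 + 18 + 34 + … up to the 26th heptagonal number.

Σ i(5i−3)/2 = (5Σi² − 3Σi) / 2 over i = 1..26.
Σi = 351 and Σi² = 6201.
(5·6201 − 3·351) / 2 = 29952/2 = 14976.

14976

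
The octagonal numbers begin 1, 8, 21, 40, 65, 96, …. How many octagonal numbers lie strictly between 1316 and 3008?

The n-th octagonal number is n(3n−2).
Smallest index with value > 1316: n = 22 (giving 1408).
Largest index with value < 3008: n = 31 (giving 2821).
Indices 22 through 31: 10 terms.

10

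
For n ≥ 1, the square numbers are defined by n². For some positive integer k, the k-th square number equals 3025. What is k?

55

We need n² = 3025, so n = √3025 = 55.
Check: 55² = 3025. ✓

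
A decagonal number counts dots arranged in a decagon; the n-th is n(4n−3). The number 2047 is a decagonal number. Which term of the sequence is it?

Set n(4n−3) = 2047, giving 4n² − 3n − 2047 = 0.
The discriminant is 9 + 16·2047 = 32761, and √32761 = 181.
So n = (3 + 181) / 8 = 184/8 = 23.

23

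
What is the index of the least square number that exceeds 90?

Solve n² > 90 for integer n.
The largest n with value ≤ 90 is 9 (since 81 ≤ 90 < 100), so the first above is n = 10, value 100.

10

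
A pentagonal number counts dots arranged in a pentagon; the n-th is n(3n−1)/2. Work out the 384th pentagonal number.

220992

384·(3·384 − 1)/2 = 384·1151/2 = 220992.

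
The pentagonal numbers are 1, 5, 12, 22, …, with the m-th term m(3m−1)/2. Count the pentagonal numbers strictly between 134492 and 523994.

292

The n-th pentagonal number is n(3n−1)/2.
Smallest index with value > 134492: n = 300 (giving 134850).
Largest index with value < 523994: n = 591 (giving 523626).
Indices 300 through 591: 292 terms.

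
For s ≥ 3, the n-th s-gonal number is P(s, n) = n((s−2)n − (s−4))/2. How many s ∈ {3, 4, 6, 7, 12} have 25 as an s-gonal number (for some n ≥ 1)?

s = 3: P(3, 6) = 21 and P(3, 7) = 28; 25 is not s-gonal.
s = 4: P(4, 5) = 25. ✓
s = 6: P(6, 3) = 15 and P(6, 4) = 28; 25 is not s-gonal.
s = 7: P(7, 3) = 18 and P(7, 4) = 34; 25 is not s-gonal.
s = 12: P(12, 2) = 12 and P(12, 3) = 33; 25 is not s-gonal.
Hits: s ∈ {4} → 1.

1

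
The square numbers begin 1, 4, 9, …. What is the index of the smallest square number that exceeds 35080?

Solve n² > 35080 for integer n.
The largest n with value ≤ 35080 is 187 (since 34969 ≤ 35080 < 35344), so the first above is n = 188, value 35344.

188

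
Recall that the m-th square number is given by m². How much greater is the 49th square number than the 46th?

49² = 2401 and 46² = 2116.
Difference: 2401 − 2116 = 285.

285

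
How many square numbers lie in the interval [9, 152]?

The n-th square number is n².
Smallest index with value ≥ 9: n = 3 (giving 9).
Largest index with value ≤ 152: n = 12 (giving 144).
Indices 3 through 12: 10 terms.

10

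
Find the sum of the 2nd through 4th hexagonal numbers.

Σ i(2i−1) = 2Σi² − Σi over i = 2..4.
Σi = 10 − 1 = 9 and Σi² = 30 − 1 = 29.
2·29 − 1·9 = 49.

49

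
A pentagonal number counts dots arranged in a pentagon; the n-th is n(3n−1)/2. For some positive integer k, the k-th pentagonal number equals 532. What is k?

Set n(3n−1)/2 = 532, giving 3n² − n − 1064 = 0.
The discriminant is 1 + 24·532 = 12769, and √12769 = 113.
So n = (1 + 113) / 6 = 114/6 = 19.

19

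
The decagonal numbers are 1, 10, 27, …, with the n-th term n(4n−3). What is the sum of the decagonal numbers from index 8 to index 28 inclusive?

29162

Σ i(4i−3) = 4Σi² − 3Σi over i = 8..28.
Σi = 406 − 28 = 378 and Σi² = 7714 − 140 = 7574.
4·7574 − 3·378 = 29162.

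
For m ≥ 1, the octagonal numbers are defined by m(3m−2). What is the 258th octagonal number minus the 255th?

258·(3·258 − 2) = 199176 and 255·(3·255 − 2) = 194565.
Difference: 199176 − 194565 = 4611.

4611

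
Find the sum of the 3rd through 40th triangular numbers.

11476

Σ i(i+1)/2 = (Σi² + Σi) / 2 over i = 3..40.
Σi = 820 − 3 = 817 and Σi² = 22140 − 5 = 22135.
(1·22135 + 1·817) / 2 = 22952/2 = 11476.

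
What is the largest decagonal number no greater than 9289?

Solve n(4n−3) ≤ 9289 for integer n.
n = 48 gives 9072 ≤ 9289, while n = 49 gives 9457 > 9289; so the answer is 9072.

9072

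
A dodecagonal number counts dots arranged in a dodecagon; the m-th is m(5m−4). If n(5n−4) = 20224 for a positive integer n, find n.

Set n(5n−4) = 20224, giving 5n² − 4n − 20224 = 0.
So n = (4 + 636) / 10 = 640/10 = 64.
Check: 64·(5·64 − 4) = 20224. ✓

64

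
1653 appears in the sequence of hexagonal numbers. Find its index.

29

Set n(2n−1) = 1653, giving 2n² − n − 1653 = 0.
So n = (1 + 115) / 4 = 116/4 = 29.
Check: 29·(2·29 − 1) = 1653. ✓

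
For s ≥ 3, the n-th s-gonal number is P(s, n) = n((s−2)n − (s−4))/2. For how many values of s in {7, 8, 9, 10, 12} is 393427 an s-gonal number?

s = 7: P(7, 397) = 393427. ✓
s = 8: P(8, 362) = 392408 and P(8, 363) = 394581; 393427 is not s-gonal.
s = 9: P(9, 335) = 391950 and P(9, 336) = 394296; 393427 is not s-gonal.
s = 10: P(10, 313) = 390937 and P(10, 314) = 393442; 393427 is not s-gonal.
s = 12: P(12, 280) = 390880 and P(12, 281) = 393681; 393427 is not s-gonal.
Hits: s ∈ {7} → 1.

1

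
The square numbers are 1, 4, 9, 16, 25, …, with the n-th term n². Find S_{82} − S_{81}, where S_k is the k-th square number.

n² − (n−1)² = 2n − 1, so 82² − 81² = 2·82 − 1 = 163.

163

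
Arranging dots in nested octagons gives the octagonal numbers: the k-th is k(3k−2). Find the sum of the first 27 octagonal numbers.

20034

Σ i(3i−2) = 3Σi² − 2Σi over i = 1..27.
Σi = 378 and Σi² = 6930.
3·6930 − 2·378 = 20034.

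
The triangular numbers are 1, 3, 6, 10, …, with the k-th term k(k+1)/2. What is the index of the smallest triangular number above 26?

Solve n(n+1)/2 > 26 for integer n.
The largest n with value ≤ 26 is 6 (since 21 ≤ 26 < 28), so the first above is n = 7, value 28.

7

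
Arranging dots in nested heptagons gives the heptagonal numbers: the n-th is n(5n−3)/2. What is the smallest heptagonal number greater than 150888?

Solve n(5n−3)/2 > 150888 for integer n.
The largest n with value ≤ 150888 is 245 (since 149695 ≤ 150888 < 150921), so the first above is n = 246, value 150921.

150921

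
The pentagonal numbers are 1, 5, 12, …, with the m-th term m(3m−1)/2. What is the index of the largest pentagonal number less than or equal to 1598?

32

Solve n(3n−1)/2 ≤ 1598 for integer n.
n = 32 gives 1520 ≤ 1598, while n = 33 gives 1617 > 1598; so the answer is index 32.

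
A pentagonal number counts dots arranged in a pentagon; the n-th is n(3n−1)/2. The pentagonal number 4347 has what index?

Set n(3n−1)/2 = 4347, giving 3n² − n − 8694 = 0.
The discriminant is 1 + 24·4347 = 104329, and √104329 = 323.
So n = (1 + 323) / 6 = 324/6 = 54.
Check: 54·(3·54 − 1)/2 = 4347. ✓

54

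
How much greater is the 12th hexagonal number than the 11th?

Consecutive hexagonal numbers differ by 4n − 3: here 4·12 − 3 = 45.

45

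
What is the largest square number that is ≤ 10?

Solve n² ≤ 10 for integer n.
n = 3 gives 9 ≤ 10, while n = 4 gives 16 > 10; so the answer is 9.

9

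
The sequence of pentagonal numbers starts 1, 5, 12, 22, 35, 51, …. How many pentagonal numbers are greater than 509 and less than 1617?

The n-th pentagonal number is n(3n−1)/2.
Smallest index with value > 509: n = 19 (giving 532).
Largest index with value < 1617: n = 32 (giving 1520).
Indices 19 through 32: 14 terms.

14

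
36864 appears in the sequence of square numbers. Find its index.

We need n² = 36864, so n = √36864 = 192.
Check: 192² = 36864. ✓

192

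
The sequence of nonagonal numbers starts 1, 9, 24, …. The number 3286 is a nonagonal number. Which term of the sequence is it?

31

Set n(7n−5)/2 = 3286, giving 7n² − 5n − 6572 = 0.
The discriminant is 25 + 56·3286 = 184041, and √184041 = 429.
So n = (5 + 429) / 14 = 434/14 = 31.
Check: 31·(7·31 − 5)/2 = 3286. ✓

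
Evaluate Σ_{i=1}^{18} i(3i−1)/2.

3078

Σ i(3i−1)/2 = (3Σi² − Σi) / 2 over i = 1..18.
Σi = 171 and Σi² = 2109.
(3·2109 − 1·171) / 2 = 6156/2 = 3078.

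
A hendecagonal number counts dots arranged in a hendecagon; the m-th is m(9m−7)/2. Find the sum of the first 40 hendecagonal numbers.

Σ i(9i−7)/2 = (9Σi² − 7Σi) / 2 over i = 1..40.
Σi = 820 and Σi² = 22140.
(9·22140 − 7·820) / 2 = 193520/2 = 96760.

96760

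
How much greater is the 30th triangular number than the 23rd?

30·31/2 = 465 and 23·24/2 = 276.
Difference: 465 − 276 = 189.

189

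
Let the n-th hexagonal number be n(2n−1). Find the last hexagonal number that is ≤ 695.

630

Solve n(2n−1) ≤ 695 for integer n.
n = 18 gives 630 ≤ 695, while n = 19 gives 703 > 695; so the answer is 630.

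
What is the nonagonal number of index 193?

The 193rd nonagonal number is n(7n−5)/2 with n = 193.
193·(7·193 − 5)/2 = 193·1346/2 = 193·673 = 129889.

129889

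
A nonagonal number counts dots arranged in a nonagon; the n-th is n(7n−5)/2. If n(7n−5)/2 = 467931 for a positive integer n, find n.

366

Set n(7n−5)/2 = 467931, giving 7n² − 5n − 935862 = 0.
The discriminant is 25 + 56·467931 = 26204161, and √26204161 = 5119.
So n = (5 + 5119) / 14 = 5124/14 = 366.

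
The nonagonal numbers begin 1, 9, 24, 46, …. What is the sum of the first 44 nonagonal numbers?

100320

Σ i(7i−5)/2 = (7Σi² − 5Σi) / 2 over i = 1..44.
Σi = 990 and Σi² = 29370.
(7·29370 − 5·990) / 2 = 200640/2 = 100320.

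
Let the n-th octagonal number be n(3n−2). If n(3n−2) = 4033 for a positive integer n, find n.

Set n(3n−2) = 4033, giving 3n² − 2n − 4033 = 0.
The discriminant is 4 + 12·4033 = 48400, and √48400 = 220.
So n = (2 + 220) / 6 = 222/6 = 37.
Check: 37·(3·37 − 2) = 4033. ✓

37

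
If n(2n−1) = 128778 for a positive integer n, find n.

254

Set n(2n−1) = 128778, giving 2n² − n − 128778 = 0.
The discriminant is 1 + 8·128778 = 1030225, and √1030225 = 1015.
So n = (1 + 1015) / 4 = 1016/4 = 254.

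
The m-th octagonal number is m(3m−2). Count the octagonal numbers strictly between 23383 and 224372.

The n-th octagonal number is n(3n−2).
Smallest index with value > 23383: n = 89 (giving 23585).
Largest index with value < 224372: n = 273 (giving 223041).
Indices 89 through 273: 185 terms.

185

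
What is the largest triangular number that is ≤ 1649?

1596

Solve n(n+1)/2 ≤ 1649 for integer n.
n = 56 gives 1596 ≤ 1649, while n = 57 gives 1653 > 1649; so the answer is 1596.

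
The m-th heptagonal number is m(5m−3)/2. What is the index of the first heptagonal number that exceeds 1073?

22

Solve n(5n−3)/2 > 1073 for integer n.
The largest n with value ≤ 1073 is 21 (since 1071 ≤ 1073 < 1177), so the first above is n = 22, value 1177.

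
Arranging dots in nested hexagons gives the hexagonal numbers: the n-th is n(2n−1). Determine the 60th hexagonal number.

7140

The 60th hexagonal number is n(2n−1) with n = 60.
60·(2·60 − 1) = 60·119 = 7140.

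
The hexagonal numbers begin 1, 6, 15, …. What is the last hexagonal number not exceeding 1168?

1128

Solve n(2n−1) ≤ 1168 for integer n.
n = 24 gives 1128 ≤ 1168, while n = 25 gives 1225 > 1168; so the answer is 1128.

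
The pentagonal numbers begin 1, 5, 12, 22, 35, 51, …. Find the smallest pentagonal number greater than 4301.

Solve n(3n−1)/2 > 4301 for integer n.
The largest n with value ≤ 4301 is 53 (since 4187 ≤ 4301 < 4347), so the first above is n = 54, value 4347.

4347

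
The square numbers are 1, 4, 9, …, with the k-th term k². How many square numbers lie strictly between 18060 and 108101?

The n-th square number is n².
Smallest index with value > 18060: n = 135 (giving 18225).
Largest index with value < 108101: n = 328 (giving 107584).
Indices 135 through 328: 194 terms.

194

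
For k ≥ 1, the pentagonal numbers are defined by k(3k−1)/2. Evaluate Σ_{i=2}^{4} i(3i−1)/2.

39

Σ i(3i−1)/2 = (3Σi² − Σi) / 2 over i = 2..4.
Σi = 10 − 1 = 9 and Σi² = 30 − 1 = 29.
(3·29 − 1·9) / 2 = 78/2 = 39.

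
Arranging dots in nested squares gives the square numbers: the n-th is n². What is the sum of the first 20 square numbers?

2870

Σ_{i=1}^{20} i² = 20·21·41/6 = 2870.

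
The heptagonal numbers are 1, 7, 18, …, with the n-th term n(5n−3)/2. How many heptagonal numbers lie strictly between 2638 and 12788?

The n-th heptagonal number is n(5n−3)/2.
Smallest index with value > 2638: n = 33 (giving 2673).
Largest index with value < 12788: n = 71 (giving 12496).
Indices 33 through 71: 39 terms.

39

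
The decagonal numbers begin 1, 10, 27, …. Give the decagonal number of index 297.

351945

297·(4·297 − 3) = 297·1185 = 351945.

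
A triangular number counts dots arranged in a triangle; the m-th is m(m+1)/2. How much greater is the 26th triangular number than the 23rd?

75

26·27/2 = 351 and 23·24/2 = 276.
Difference: 351 − 276 = 75.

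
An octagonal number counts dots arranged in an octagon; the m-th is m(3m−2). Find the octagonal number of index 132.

The 132nd octagonal number is n(3n−2) with n = 132.
132·(3·132 − 2) = 132·394 = 52008.

52008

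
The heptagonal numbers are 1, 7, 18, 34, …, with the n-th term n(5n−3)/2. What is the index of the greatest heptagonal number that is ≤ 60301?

155

Solve n(5n−3)/2 ≤ 60301 for integer n.
n = 155 gives 59830 ≤ 60301, while n = 156 gives 60606 > 60301; so the answer is index 155.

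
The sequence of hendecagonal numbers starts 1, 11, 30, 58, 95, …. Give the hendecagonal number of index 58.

The 58th hendecagonal number is n(9n−7)/2 with n = 58.
58·(9·58 − 7)/2 = 58·515/2 = 14935.

14935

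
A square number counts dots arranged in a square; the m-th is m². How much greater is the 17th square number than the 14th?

93

17² = 289 and 14² = 196.
Difference: 289 − 196 = 93.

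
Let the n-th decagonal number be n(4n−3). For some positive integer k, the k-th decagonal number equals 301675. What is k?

Set n(4n−3) = 301675, giving 4n² − 3n − 301675 = 0.
The discriminant is 9 + 16·301675 = 4826809, and √4826809 = 2197.
So n = (3 + 2197) / 8 = 2200/8 = 275.
Check: 275·(4·275 − 3) = 301675. ✓

275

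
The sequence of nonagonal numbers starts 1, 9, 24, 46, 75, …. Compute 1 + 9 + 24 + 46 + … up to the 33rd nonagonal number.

42449

Σ i(7i−5)/2 = (7Σi² − 5Σi) / 2 over i = 1..33.
Σi = 561 and Σi² = 12529.
(7·12529 − 5·561) / 2 = 84898/2 = 42449.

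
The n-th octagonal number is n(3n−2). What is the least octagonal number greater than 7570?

Solve n(3n−2) > 7570 for integer n.
The largest n with value ≤ 7570 is 50 (since 7400 ≤ 7570 < 7701), so the first above is n = 51, value 7701.

7701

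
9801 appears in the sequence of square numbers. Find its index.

99

We need n² = 9801, so n = √9801 = 99.
Check: 99² = 9801. ✓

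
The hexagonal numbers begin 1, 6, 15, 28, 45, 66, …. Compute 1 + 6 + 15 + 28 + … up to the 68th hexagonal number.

211922

Σ i(2i−1) = 2Σi² − Σi over i = 1..68.
Σi = 2346 and Σi² = 107134.
2·107134 − 1·2346 = 211922.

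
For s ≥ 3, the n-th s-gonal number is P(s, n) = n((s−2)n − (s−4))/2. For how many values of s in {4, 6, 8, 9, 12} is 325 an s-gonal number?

s = 4: P(4, 18) = 324 and P(4, 19) = 361; 325 is not s-gonal.
s = 6: P(6, 13) = 325. ✓
s = 8: P(8, 10) = 280 and P(8, 11) = 341; 325 is not s-gonal.
s = 9: P(9, 10) = 325. ✓
s = 12: P(12, 8) = 288 and P(12, 9) = 369; 325 is not s-gonal.
Hits: s ∈ {6, 9} → 2.

2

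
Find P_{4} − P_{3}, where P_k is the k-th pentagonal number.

Consecutive pentagonal numbers differ by 3n − 2: here 3·4 − 2 = 10.

10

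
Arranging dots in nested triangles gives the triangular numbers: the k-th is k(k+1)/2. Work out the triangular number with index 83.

3486

The 83rd triangular number is n(n+1)/2 with n = 83.
83·84/2 = 6972/2 = 3486.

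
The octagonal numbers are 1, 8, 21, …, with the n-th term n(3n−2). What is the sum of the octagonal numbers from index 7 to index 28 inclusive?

22099

Σ i(3i−2) = 3Σi² − 2Σi over i = 7..28.
Σi = 406 − 21 = 385 and Σi² = 7714 − 91 = 7623.
3·7623 − 2·385 = 22099.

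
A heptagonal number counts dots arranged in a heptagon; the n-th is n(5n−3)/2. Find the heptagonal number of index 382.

The 382nd heptagonal number is n(5n−3)/2 with n = 382.
382·(5·382 − 3)/2 = 382·1907/2 = 364237.

364237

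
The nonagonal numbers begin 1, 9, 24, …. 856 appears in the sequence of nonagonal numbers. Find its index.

Set n(7n−5)/2 = 856, giving 7n² − 5n − 1712 = 0.
The discriminant is 25 + 56·856 = 47961, and √47961 = 219.
So n = (5 + 219) / 14 = 224/14 = 16.
Check: 16·(7·16 − 5)/2 = 856. ✓

16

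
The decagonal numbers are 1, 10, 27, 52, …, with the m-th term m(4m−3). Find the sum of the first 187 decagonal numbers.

8736266

Σ i(4i−3) = 4Σi² − 3Σi over i = 1..187.
Σi = 17578 and Σi² = 2197250.
4·2197250 − 3·17578 = 8736266.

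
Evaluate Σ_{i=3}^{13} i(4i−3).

2992

Σ i(4i−3) = 4Σi² − 3Σi over i = 3..13.
Σi = 91 − 3 = 88 and Σi² = 819 − 5 = 814.
4·814 − 3·88 = 2992.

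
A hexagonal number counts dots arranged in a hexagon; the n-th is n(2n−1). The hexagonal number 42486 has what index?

146

Set n(2n−1) = 42486, giving 2n² − n − 42486 = 0.
The discriminant is 1 + 8·42486 = 339889, and √339889 = 583.
So n = (1 + 583) / 4 = 584/4 = 146.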